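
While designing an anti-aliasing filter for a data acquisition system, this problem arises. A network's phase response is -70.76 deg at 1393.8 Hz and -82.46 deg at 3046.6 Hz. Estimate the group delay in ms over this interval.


Group delay from phase difference:
tau = -d(phi)/d(omega)
d(phi) = -11.7 deg = -0.204204 rad
d(omega) = 2*pi*(3046.6 - 1393.8) = 10384.8487 rad/s
tau = -(-0.204204) / 10384.8487
    = 0.0197 ms

0.0197 ms


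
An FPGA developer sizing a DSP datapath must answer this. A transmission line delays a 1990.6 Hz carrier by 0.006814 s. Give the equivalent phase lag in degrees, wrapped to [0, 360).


Phase shift from frequency and time delay:
phi = 360 * f * t_delay
    = 360 * 1990.6 * 0.006814
    = 4883.02 degrees
    mod 360 = 203.02 degrees

203.02 degrees


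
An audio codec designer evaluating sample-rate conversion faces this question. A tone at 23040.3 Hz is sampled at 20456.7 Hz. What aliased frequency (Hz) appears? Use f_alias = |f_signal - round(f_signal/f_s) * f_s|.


Compute the nearest integer multiple of fs to the signal:
n = round(23040.3 / 20456.7) = 1
f_alias = |23040.3 - 1 * 20456.7|
        = |23040.3 - 20456.7|
        = 2583.6 Hz

2583.6


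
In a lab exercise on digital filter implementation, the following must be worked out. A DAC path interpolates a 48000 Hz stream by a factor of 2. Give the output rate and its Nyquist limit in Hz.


Step 1 — output sample rate after interpolation by L:
fs_out = L * fs_in = 2 * 48000 = 96000 Hz

Step 2 — Nyquist frequency of the output stream:
f_Nyq = fs_out / 2 = 96000 / 2 = 48000.0 Hz

fs_out = 96000 Hz; f_Nyquist = 48000.0 Hz


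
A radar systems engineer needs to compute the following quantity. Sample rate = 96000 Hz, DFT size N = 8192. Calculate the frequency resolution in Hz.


DFT frequency resolution:
df = fs / N
   = 96000 / 8192
   = 11.7188 Hz

11.7188 Hz


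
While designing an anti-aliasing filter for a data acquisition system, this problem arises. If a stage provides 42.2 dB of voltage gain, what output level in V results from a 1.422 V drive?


Output voltage from dB gain:
V_out = V_in * 10^(gain_dB / 20)
      = 1.422 * 10^(42.2 / 20)
      = 1.422 * 128.824955
      = 183.1891 V

183.1891 V


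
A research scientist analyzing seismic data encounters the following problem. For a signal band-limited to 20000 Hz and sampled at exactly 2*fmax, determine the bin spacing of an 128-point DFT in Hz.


Step 1 — Nyquist sampling rate:
fs = 2 * fmax = 2 * 20000 = 40000 Hz

Step 2 — DFT bin spacing:
df = fs / N = 40000 / 128 = 312.5 Hz

312.5 Hz


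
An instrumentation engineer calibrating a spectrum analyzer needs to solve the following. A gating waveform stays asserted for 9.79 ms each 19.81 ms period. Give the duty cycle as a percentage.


Duty cycle as a percentage:
DC = (t_on / T) * 100
   = (9.79 / 19.81) * 100
   = 0.494195 * 100
   = 49.42 %

49.42 %


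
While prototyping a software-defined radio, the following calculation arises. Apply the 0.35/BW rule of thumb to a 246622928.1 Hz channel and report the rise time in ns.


Rise time from bandwidth relationship:
tr = 0.35 / BW
   = 0.35 / 246622928.1
   = 1.419170564e-09 s
   = 1.4192 ns

1.4192 ns


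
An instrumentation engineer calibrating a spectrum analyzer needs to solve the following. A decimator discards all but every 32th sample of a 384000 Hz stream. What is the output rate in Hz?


Decimation reduces the sample rate:
fs_out = fs_in / M
       = 384000 / 32
       = 12000.0 Hz

12000.0 Hz


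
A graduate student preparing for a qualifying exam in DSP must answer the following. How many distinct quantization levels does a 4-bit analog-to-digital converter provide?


Number of quantization levels = 2^N
= 2^4
= 16

16


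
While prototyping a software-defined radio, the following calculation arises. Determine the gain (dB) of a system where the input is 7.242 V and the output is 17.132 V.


Voltage gain in dB:
G = 20 * log10(Vout / Vin)
  = 20 * log10(17.132 / 7.242)
  = 20 * log10(2.365645)
  = 20 * 0.37395
  = 7.48 dB

7.48 dB


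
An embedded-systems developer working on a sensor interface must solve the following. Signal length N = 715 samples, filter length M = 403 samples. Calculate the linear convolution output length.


Linear convolution output length:
L = N + M - 1
  = 715 + 403 - 1
  = 1117 samples

1117


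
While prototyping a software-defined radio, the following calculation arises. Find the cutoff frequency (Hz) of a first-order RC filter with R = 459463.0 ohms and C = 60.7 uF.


Cutoff frequency of a first-order RC filter:
fc = 1 / (2 * pi * R * C)
C = 60.7 uF = 6.07e-05 F
fc = 1 / (2 * pi * 459463.0 * 6.07e-05)
   = 1 / 175.23429406711
   = 0.005707 Hz

0.005707 Hz


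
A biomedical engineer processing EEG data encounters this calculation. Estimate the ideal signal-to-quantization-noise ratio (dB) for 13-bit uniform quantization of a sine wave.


Theoretical SNR for a full-scale sinusoid:
SNR = 6.02 * N + 1.76
    = 6.02 * 13 + 1.76
    = 78.26 + 1.76
    = 80.02 dB

80.02 dB


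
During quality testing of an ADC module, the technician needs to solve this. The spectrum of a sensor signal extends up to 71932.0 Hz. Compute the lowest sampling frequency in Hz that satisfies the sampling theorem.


The Nyquist rate is twice the maximum frequency component.
fs_min = 2 * fmax
      = 2 * 71932.0
      = 143864.0 Hz

143864.0


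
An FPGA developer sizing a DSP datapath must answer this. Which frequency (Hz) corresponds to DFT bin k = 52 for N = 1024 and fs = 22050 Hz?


Frequency of DFT bin k:
f_k = k * fs / N
    = 52 * 22050 / 1024
    = 1146600 / 1024
    = 1119.727 Hz

1119.727 Hz


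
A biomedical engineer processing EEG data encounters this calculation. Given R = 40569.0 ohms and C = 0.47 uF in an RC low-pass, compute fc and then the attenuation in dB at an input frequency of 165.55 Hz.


Step 1 — cutoff frequency:
fc = 1 / (2*pi*R*C)
C = 0.47 uF = 4.7e-07 F
fc = 1 / (2*pi*40569.0*4.7e-07)
   = 8.34695 Hz

Step 2 — magnitude at f = 165.55 Hz:
|H(f)| = 1 / sqrt(1 + (f/fc)^2)
f/fc = 165.55 / 8.34695 = 19.833592
|H| = 1 / sqrt(1 + 393.371372) = 0.0503555
|H|_dB = 20*log10(0.0503555) = -25.96 dB

fc = 8.34695 Hz; |H(165.55 Hz)| = -25.96 dB


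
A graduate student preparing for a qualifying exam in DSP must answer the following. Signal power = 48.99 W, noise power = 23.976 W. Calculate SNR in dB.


SNR in decibels:
SNR = 10 * log10(Ps / Pn)
    = 10 * log10(48.99 / 23.976)
    = 10 * log10(2.0433)
    = 10 * 0.3103
    = 3.1 dB

3.1 dB


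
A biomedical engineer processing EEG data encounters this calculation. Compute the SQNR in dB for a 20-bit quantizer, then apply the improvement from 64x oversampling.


Step 1 — baseline SQNR at Nyquist:
SQNR_base = 6.02*N + 1.76
          = 6.02*20 + 1.76
          = 122.16 dB

Step 2 — oversampling processing gain:
G = 10*log10(OSR) = 10*log10(64) = 18.06 dB

Step 3 — total:
SQNR_total = 122.16 + 18.06 = 140.22 dB

Base SQNR = 122.16 dB; oversampled SQNR = 140.22 dB


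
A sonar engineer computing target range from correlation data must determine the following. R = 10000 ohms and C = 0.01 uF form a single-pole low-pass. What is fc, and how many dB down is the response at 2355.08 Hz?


Step 1 — cutoff frequency:
fc = 1 / (2*pi*R*C)
C = 0.01 uF = 1e-08 F
fc = 1 / (2*pi*10000*1e-08)
   = 1591.549 Hz

Step 2 — magnitude at f = 2355.08 Hz:
|H(f)| = 1 / sqrt(1 + (f/fc)^2)
f/fc = 2355.08 / 1591.549 = 1.479741
|H| = 1 / sqrt(1 + 2.189633) = 0.5599247
|H|_dB = 20*log10(0.5599247) = -5.04 dB

fc = 1591.549 Hz; |H(2355.08 Hz)| = -5.04 dB


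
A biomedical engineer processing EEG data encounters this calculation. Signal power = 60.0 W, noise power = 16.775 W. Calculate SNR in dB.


SNR in decibels:
SNR = 10 * log10(Ps / Pn)
    = 10 * log10(60.0 / 16.775)
    = 10 * log10(3.5768)
    = 10 * 0.5535
    = 5.53 dB

5.53 dB


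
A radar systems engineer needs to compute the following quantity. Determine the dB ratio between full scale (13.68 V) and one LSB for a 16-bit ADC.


Dynamic range from full-scale to LSB:
V_min = V_max / 2^bits = 13.68 / 2^16
DR = 20 * log10(V_max / V_min)
   = 20 * log10(2^16)
   = 20 * 16 * log10(2)
   = 96.33 dB

96.33 dB


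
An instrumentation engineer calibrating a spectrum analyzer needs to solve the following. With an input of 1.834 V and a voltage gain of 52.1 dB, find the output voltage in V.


Output voltage from dB gain:
V_out = V_in * 10^(gain_dB / 20)
      = 1.834 * 10^(52.1 / 20)
      = 1.834 * 402.717034
      = 738.583 V

738.583 V


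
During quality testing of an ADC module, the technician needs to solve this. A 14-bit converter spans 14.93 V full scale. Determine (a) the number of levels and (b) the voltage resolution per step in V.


Step 1 — number of quantization levels:
L = 2^N = 2^14 = 16384

Step 2 — LSB step size:
delta = Vfs / L
      = 14.93 / 16384
      = 0.00091125 V

Levels = 16384; step size = 0.00091125 V


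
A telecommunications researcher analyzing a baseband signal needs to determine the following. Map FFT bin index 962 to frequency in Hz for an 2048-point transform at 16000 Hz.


Frequency of DFT bin k:
f_k = k * fs / N
    = 962 * 16000 / 2048
    = 15392000 / 2048
    = 7515.625 Hz

7515.625 Hz


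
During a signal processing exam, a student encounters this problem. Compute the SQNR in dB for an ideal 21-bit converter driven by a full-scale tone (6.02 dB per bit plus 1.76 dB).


Theoretical SNR for a full-scale sinusoid:
SNR = 6.02 * N + 1.76
    = 6.02 * 21 + 1.76
    = 126.42 + 1.76
    = 128.18 dB

128.18 dB


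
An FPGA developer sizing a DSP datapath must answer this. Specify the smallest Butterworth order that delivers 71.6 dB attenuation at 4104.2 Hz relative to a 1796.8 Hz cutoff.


Butterworth filter order formula:
n = log10(10^(A/10) - 1) / (2 * log10(f_stop/f_pass))
10^(71.6/10) - 1 = 14454396.7075
f_stop/f_pass = 4104.2 / 1796.8 = 2.2842
n = 9.9797 -> ceil = 10

10


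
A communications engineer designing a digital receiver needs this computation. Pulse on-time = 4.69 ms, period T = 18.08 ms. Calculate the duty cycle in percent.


Duty cycle as a percentage:
DC = (t_on / T) * 100
   = (4.69 / 18.08) * 100
   = 0.259403 * 100
   = 25.94 %

25.94 %


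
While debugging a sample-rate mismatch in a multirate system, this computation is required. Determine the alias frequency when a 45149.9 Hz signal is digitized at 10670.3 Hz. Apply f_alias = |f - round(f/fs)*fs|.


Compute the nearest integer multiple of fs to the signal:
n = round(45149.9 / 10670.3) = 4
f_alias = |45149.9 - 4 * 10670.3|
        = |45149.9 - 42681.2|
        = 2468.7 Hz

2468.7


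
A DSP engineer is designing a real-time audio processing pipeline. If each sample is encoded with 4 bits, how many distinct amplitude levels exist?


Number of quantization levels = 2^N
= 2^4
= 16

16


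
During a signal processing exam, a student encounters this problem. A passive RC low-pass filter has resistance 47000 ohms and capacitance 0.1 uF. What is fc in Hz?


Cutoff frequency of a first-order RC filter:
fc = 1 / (2 * pi * R * C)
C = 0.1 uF = 1e-07 F
fc = 1 / (2 * pi * 47000 * 1e-07)
   = 1 / 0.029530970943744
   = 33.862754 Hz

33.862754 Hz


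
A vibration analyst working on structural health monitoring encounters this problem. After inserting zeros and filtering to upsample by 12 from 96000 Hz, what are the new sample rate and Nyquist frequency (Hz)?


Step 1 — output sample rate after interpolation by L:
fs_out = L * fs_in = 12 * 96000 = 1152000 Hz

Step 2 — Nyquist frequency of the output stream:
f_Nyq = fs_out / 2 = 1152000 / 2 = 576000.0 Hz

fs_out = 1152000 Hz; f_Nyquist = 576000.0 Hz


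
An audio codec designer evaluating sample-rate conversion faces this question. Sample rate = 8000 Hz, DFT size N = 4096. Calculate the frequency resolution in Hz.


DFT frequency resolution:
df = fs / N
   = 8000 / 4096
   = 1.9531 Hz

1.9531 Hz


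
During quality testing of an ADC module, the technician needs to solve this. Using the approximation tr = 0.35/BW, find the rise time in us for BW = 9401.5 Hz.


Rise time from bandwidth relationship:
tr = 0.35 / BW
   = 0.35 / 9401.5
   = 3.72281019e-05 s
   = 37.2281 us

37.2281 us


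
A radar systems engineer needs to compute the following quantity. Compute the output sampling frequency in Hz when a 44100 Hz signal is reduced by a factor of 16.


Decimation reduces the sample rate:
fs_out = fs_in / M
       = 44100 / 16
       = 2756.25 Hz

2756.25 Hz


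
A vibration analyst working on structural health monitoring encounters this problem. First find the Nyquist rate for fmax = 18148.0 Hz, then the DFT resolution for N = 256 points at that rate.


Step 1 — Nyquist sampling rate:
fs = 2 * fmax = 2 * 18148.0 = 36296.0 Hz

Step 2 — DFT bin spacing:
df = fs / N = 36296.0 / 256 = 141.7812 Hz

141.7812 Hz


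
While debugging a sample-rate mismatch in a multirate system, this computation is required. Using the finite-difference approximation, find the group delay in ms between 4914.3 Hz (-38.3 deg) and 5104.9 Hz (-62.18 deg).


Group delay from phase difference:
tau = -d(phi)/d(omega)
d(phi) = -23.88 deg = -0.416785 rad
d(omega) = 2*pi*(5104.9 - 4914.3) = 1197.5751 rad/s
tau = -(-0.416785) / 1197.5751
    = 0.348 ms

0.348 ms


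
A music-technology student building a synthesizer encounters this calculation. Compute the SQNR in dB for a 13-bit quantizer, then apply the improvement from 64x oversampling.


Step 1 — baseline SQNR at Nyquist:
SQNR_base = 6.02*N + 1.76
          = 6.02*13 + 1.76
          = 80.02 dB

Step 2 — oversampling processing gain:
G = 10*log10(OSR) = 10*log10(64) = 18.06 dB

Step 3 — total:
SQNR_total = 80.02 + 18.06 = 98.08 dB

Base SQNR = 80.02 dB; oversampled SQNR = 98.08 dB


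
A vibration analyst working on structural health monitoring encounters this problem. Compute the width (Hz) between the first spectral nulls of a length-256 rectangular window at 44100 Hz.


Main lobe width for a rectangular window:
Width = 2 * fs / N
      = 2 * 44100 / 256
      = 88200 / 256
      = 344.531 Hz

344.531 Hz


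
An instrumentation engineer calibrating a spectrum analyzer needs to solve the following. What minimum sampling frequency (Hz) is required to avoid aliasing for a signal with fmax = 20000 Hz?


The Nyquist rate is twice the maximum frequency component.
fs_min = 2 * fmax
      = 2 * 20000
      = 40000 Hz

40000


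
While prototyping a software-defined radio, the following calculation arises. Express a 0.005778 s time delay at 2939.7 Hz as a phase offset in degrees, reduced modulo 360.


Phase shift from frequency and time delay:
phi = 360 * f * t_delay
    = 360 * 2939.7 * 0.005778
    = 6114.81 degrees
    mod 360 = 354.81 degrees

354.81 degrees


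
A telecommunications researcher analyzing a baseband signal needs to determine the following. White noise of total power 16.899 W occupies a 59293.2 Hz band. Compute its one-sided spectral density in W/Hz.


Power spectral density:
PSD = P / BW
    = 16.899 / 59293.2
    = 0.00028501 W/Hz

0.00028501 W/Hz


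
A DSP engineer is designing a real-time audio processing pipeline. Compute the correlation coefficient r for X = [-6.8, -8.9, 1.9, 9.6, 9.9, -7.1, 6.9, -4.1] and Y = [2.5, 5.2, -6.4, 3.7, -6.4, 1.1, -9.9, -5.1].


Pearson correlation coefficient (population):
r = cov(X,Y) / (std(X) * std(Y))
Mean X = 0.175, Mean Y = -1.9125
Cov(X,Y) = -19.476563
Std(X) = 7.36389, Std(Y) = 5.301754
r = -0.4989

-0.4989


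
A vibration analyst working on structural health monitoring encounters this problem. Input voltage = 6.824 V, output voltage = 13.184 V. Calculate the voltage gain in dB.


Voltage gain in dB:
G = 20 * log10(Vout / Vin)
  = 20 * log10(13.184 / 6.824)
  = 20 * log10(1.932005)
  = 20 * 0.286008
  = 5.72 dB

5.72 dB


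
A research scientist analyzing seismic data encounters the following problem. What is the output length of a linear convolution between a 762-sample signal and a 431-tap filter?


Linear convolution output length:
L = N + M - 1
  = 762 + 431 - 1
  = 1192 samples

1192


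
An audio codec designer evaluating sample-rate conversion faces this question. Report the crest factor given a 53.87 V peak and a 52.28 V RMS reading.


Crest factor is the ratio of peak to RMS:
CF = V_peak / V_rms
   = 53.87 / 52.28
   = 1.0304

1.0304


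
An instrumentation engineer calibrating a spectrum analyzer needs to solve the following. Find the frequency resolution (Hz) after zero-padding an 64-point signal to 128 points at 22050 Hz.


Frequency resolution after zero-padding:
N_padded = 64 * 2 = 128
df = fs / N_padded
   = 22050 / 128
   = 172.2656 Hz

172.2656 Hz


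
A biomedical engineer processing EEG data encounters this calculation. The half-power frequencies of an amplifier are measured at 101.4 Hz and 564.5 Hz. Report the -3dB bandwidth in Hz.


Bandwidth is the difference of -3dB frequencies:
BW = f_high - f_low
   = 564.5 - 101.4
   = 463.1 Hz

463.1 Hz


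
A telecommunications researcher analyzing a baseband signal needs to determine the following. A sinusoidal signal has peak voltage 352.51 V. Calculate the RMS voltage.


RMS voltage for a sinusoidal waveform:
V_rms = V_peak / sqrt(2)
      = 352.51 / 1.414214
      = 249.262 V

249.262 V


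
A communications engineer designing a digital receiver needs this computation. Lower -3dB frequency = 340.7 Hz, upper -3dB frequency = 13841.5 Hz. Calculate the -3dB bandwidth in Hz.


Bandwidth is the difference of -3dB frequencies:
BW = f_high - f_low
   = 13841.5 - 340.7
   = 13500.8 Hz

13500.8 Hz


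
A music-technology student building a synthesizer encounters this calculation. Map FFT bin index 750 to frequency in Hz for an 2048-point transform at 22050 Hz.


Frequency of DFT bin k:
f_k = k * fs / N
    = 750 * 22050 / 2048
    = 16537500 / 2048
    = 8074.951 Hz

8074.951 Hz


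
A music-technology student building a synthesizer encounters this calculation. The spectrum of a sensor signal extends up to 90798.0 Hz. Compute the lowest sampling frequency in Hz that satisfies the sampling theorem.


The Nyquist rate is twice the maximum frequency component.
fs_min = 2 * fmax
      = 2 * 90798.0
      = 181596.0 Hz

181596.0


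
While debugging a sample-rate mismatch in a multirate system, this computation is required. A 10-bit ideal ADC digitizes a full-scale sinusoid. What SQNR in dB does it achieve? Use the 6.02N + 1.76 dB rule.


Theoretical SNR for a full-scale sinusoid:
SNR = 6.02 * N + 1.76
    = 6.02 * 10 + 1.76
    = 60.2 + 1.76
    = 61.96 dB

61.96 dB


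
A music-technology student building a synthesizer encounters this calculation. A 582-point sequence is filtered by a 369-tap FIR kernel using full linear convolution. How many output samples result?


Linear convolution output length:
L = N + M - 1
  = 582 + 369 - 1
  = 950 samples

950


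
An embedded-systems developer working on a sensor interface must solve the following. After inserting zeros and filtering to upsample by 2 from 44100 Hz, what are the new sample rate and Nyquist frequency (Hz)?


Step 1 — output sample rate after interpolation by L:
fs_out = L * fs_in = 2 * 44100 = 88200 Hz

Step 2 — Nyquist frequency of the output stream:
f_Nyq = fs_out / 2 = 88200 / 2 = 44100.0 Hz

fs_out = 88200 Hz; f_Nyquist = 44100.0 Hz


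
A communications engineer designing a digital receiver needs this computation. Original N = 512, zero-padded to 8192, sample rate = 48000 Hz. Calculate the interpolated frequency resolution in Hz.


Frequency resolution after zero-padding:
N_padded = 512 * 16 = 8192
df = fs / N_padded
   = 48000 / 8192
   = 5.8594 Hz

5.8594 Hz


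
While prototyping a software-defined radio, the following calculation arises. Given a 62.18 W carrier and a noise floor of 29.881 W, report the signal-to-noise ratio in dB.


SNR in decibels:
SNR = 10 * log10(Ps / Pn)
    = 10 * log10(62.18 / 29.881)
    = 10 * log10(2.0809)
    = 10 * 0.3183
    = 3.18 dB

3.18 dB


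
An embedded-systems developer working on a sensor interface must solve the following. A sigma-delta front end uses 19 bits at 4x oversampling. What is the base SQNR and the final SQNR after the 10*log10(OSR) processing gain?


Step 1 — baseline SQNR at Nyquist:
SQNR_base = 6.02*N + 1.76
          = 6.02*19 + 1.76
          = 116.14 dB

Step 2 — oversampling processing gain:
G = 10*log10(OSR) = 10*log10(4) = 6.02 dB

Step 3 — total:
SQNR_total = 116.14 + 6.02 = 122.16 dB

Base SQNR = 116.14 dB; oversampled SQNR = 122.16 dB


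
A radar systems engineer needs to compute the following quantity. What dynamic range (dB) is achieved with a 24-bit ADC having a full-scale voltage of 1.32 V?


Dynamic range from full-scale to LSB:
V_min = V_max / 2^bits = 1.32 / 2^24
DR = 20 * log10(V_max / V_min)
   = 20 * log10(2^24)
   = 20 * 24 * log10(2)
   = 144.49 dB

144.49 dB


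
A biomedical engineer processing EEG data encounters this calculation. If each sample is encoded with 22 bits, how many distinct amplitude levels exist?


Number of quantization levels = 2^N
= 2^22
= 4194304

4194304


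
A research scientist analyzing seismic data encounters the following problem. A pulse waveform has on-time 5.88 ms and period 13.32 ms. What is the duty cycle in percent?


Duty cycle as a percentage:
DC = (t_on / T) * 100
   = (5.88 / 13.32) * 100
   = 0.441441 * 100
   = 44.14 %

44.14 %


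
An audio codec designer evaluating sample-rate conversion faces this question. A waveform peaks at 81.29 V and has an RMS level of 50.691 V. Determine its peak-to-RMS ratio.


Crest factor is the ratio of peak to RMS:
CF = V_peak / V_rms
   = 81.29 / 50.691
   = 1.6036

1.6036


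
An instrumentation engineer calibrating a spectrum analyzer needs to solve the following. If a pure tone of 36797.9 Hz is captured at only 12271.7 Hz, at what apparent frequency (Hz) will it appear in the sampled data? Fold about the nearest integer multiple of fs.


Compute the nearest integer multiple of fs to the signal:
n = round(36797.9 / 12271.7) = 3
f_alias = |36797.9 - 3 * 12271.7|
        = |36797.9 - 36815.1|
        = 17.2 Hz

17.2


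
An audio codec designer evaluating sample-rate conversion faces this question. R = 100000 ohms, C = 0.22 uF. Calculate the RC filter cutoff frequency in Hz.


Cutoff frequency of a first-order RC filter:
fc = 1 / (2 * pi * R * C)
C = 0.22 uF = 2.2e-07 F
fc = 1 / (2 * pi * 100000 * 2.2e-07)
   = 1 / 0.13823007675795
   = 7.234316 Hz

7.234316 Hz


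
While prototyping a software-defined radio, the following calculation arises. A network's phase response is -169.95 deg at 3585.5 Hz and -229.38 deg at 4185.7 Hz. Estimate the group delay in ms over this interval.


Group delay from phase difference:
tau = -d(phi)/d(omega)
d(phi) = -59.43 deg = -1.037249 rad
d(omega) = 2*pi*(4185.7 - 3585.5) = 3771.1678 rad/s
tau = -(-1.037249) / 3771.1678
    = 0.275 ms

0.275 ms


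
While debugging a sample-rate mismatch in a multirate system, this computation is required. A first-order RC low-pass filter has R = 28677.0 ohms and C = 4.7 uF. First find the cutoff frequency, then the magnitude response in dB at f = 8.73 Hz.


Step 1 — cutoff frequency:
fc = 1 / (2*pi*R*C)
C = 4.7 uF = 4.7e-06 F
fc = 1 / (2*pi*28677.0*4.7e-06)
   = 1.18083 Hz

Step 2 — magnitude at f = 8.73 Hz:
|H(f)| = 1 / sqrt(1 + (f/fc)^2)
f/fc = 8.73 / 1.18083 = 7.393105
|H| = 1 / sqrt(1 + 54.658002) = 0.1340405
|H|_dB = 20*log10(0.1340405) = -17.46 dB

fc = 1.18083 Hz; |H(8.73 Hz)| = -17.46 dB


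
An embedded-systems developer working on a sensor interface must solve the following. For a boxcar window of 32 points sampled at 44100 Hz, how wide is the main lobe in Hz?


Main lobe width for a rectangular window:
Width = 2 * fs / N
      = 2 * 44100 / 32
      = 88200 / 32
      = 2756.25 Hz

2756.25 Hz


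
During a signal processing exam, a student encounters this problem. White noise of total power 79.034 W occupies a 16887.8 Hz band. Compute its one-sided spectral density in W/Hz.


Power spectral density:
PSD = P / BW
    = 79.034 / 16887.8
    = 0.00467995 W/Hz

0.00467995 W/Hz


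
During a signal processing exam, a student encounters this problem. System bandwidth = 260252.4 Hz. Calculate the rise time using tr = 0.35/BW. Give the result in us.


Rise time from bandwidth relationship:
tr = 0.35 / BW
   = 0.35 / 260252.4
   = 1.344848309e-06 s
   = 1.3448 us

1.3448 us


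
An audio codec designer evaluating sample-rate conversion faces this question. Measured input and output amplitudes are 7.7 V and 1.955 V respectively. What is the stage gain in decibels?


Voltage gain in dB:
G = 20 * log10(Vout / Vin)
  = 20 * log10(1.955 / 7.7)
  = 20 * log10(0.253896)
  = 20 * -0.595344
  = -11.91 dB

-11.91 dB


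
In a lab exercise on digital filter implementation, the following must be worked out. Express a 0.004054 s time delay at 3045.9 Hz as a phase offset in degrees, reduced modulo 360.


Phase shift from frequency and time delay:
phi = 360 * f * t_delay
    = 360 * 3045.9 * 0.004054
    = 4445.31 degrees
    mod 360 = 125.31 degrees

125.31 degrees


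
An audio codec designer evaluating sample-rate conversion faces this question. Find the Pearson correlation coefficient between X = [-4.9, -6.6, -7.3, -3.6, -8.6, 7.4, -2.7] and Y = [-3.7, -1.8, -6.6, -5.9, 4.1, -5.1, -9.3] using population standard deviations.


Pearson correlation coefficient (population):
r = cov(X,Y) / (std(X) * std(Y))
Mean X = -3.7571, Mean Y = -4.0429
Cov(X,Y) = -7.826735
Std(X) = 4.942775, Std(Y) = 3.967676
r = -0.3991

-0.3991


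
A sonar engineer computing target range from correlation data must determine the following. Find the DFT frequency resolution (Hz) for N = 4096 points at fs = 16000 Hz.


DFT frequency resolution:
df = fs / N
   = 16000 / 4096
   = 3.9062 Hz

3.9062 Hz


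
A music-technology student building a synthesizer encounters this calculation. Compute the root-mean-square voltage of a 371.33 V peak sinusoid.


RMS voltage for a sinusoidal waveform:
V_rms = V_peak / sqrt(2)
      = 371.33 / 1.414214
      = 262.57 V

262.57 V


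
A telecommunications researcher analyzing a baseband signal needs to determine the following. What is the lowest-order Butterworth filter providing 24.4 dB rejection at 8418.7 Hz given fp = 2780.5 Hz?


Butterworth filter order formula:
n = log10(10^(A/10) - 1) / (2 * log10(f_stop/f_pass))
10^(24.4/10) - 1 = 274.4229
f_stop/f_pass = 8418.7 / 2780.5 = 3.0278
n = 2.5341 -> ceil = 3

3


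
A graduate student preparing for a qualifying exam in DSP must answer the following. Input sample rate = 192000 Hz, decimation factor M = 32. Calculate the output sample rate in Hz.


Decimation reduces the sample rate:
fs_out = fs_in / M
       = 192000 / 32
       = 6000.0 Hz

6000.0 Hz


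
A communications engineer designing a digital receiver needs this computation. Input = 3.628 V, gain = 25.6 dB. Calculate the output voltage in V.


Output voltage from dB gain:
V_out = V_in * 10^(gain_dB / 20)
      = 3.628 * 10^(25.6 / 20)
      = 3.628 * 19.054607
      = 69.1301 V

69.1301 V


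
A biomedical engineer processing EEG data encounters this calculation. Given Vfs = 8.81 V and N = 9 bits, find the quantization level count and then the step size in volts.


Step 1 — number of quantization levels:
L = 2^N = 2^9 = 512

Step 2 — LSB step size:
delta = Vfs / L
      = 8.81 / 512
      = 0.01720703 V

Levels = 512; step size = 0.01720703 V


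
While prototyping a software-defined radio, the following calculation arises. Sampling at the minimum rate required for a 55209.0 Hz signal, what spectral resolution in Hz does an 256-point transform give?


Step 1 — Nyquist sampling rate:
fs = 2 * fmax = 2 * 55209.0 = 110418.0 Hz

Step 2 — DFT bin spacing:
df = fs / N = 110418.0 / 256 = 431.3203 Hz

431.3203 Hz


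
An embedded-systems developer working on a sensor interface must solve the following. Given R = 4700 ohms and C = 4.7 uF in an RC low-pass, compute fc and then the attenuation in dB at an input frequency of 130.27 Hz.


Step 1 — cutoff frequency:
fc = 1 / (2*pi*R*C)
C = 4.7 uF = 4.7e-06 F
fc = 1 / (2*pi*4700*4.7e-06)
   = 7.20484 Hz

Step 2 — magnitude at f = 130.27 Hz:
|H(f)| = 1 / sqrt(1 + (f/fc)^2)
f/fc = 130.27 / 7.20484 = 18.080901
|H| = 1 / sqrt(1 + 326.918981) = 0.0552226
|H|_dB = 20*log10(0.0552226) = -25.16 dB

fc = 7.20484 Hz; |H(130.27 Hz)| = -25.16 dB


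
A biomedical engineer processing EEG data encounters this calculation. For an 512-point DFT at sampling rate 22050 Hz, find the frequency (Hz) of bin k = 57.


Frequency of DFT bin k:
f_k = k * fs / N
    = 57 * 22050 / 512
    = 1256850 / 512
    = 2454.785 Hz

2454.785 Hz


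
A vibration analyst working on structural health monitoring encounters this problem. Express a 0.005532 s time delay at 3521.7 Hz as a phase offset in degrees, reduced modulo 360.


Phase shift from frequency and time delay:
phi = 360 * f * t_delay
    = 360 * 3521.7 * 0.005532
    = 7013.54 degrees
    mod 360 = 173.54 degrees

173.54 degrees


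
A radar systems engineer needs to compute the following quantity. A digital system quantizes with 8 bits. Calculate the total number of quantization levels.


Number of quantization levels = 2^N
= 2^8
= 256

256


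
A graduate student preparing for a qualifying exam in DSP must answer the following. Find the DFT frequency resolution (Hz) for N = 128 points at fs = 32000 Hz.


DFT frequency resolution:
df = fs / N
   = 32000 / 128
   = 250.0 Hz

250.0 Hz


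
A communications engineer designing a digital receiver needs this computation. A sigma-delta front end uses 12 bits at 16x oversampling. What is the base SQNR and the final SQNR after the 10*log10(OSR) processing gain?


Step 1 — baseline SQNR at Nyquist:
SQNR_base = 6.02*N + 1.76
          = 6.02*12 + 1.76
          = 74.0 dB

Step 2 — oversampling processing gain:
G = 10*log10(OSR) = 10*log10(16) = 12.04 dB

Step 3 — total:
SQNR_total = 74.0 + 12.04 = 86.04 dB

Base SQNR = 74.0 dB; oversampled SQNR = 86.04 dB


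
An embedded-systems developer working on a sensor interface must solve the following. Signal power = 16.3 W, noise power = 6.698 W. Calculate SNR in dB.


SNR in decibels:
SNR = 10 * log10(Ps / Pn)
    = 10 * log10(16.3 / 6.698)
    = 10 * log10(2.4336)
    = 10 * 0.3862
    = 3.86 dB

3.86 dB


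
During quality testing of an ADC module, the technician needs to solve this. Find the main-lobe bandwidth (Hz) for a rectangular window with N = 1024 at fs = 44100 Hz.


Main lobe width for a rectangular window:
Width = 2 * fs / N
      = 2 * 44100 / 1024
      = 88200 / 1024
      = 86.133 Hz

86.133 Hz


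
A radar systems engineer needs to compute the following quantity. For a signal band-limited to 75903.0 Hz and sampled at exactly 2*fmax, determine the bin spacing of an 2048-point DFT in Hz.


Step 1 — Nyquist sampling rate:
fs = 2 * fmax = 2 * 75903.0 = 151806.0 Hz

Step 2 — DFT bin spacing:
df = fs / N = 151806.0 / 2048 = 74.124 Hz

74.124 Hz


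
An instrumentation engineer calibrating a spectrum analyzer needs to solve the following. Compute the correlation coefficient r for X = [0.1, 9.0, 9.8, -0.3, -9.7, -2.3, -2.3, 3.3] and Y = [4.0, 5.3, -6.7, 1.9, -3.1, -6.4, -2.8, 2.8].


Pearson correlation coefficient (population):
r = cov(X,Y) / (std(X) * std(Y))
Mean X = 0.95, Mean Y = -0.625
Cov(X,Y) = 5.88625
Std(X) = 5.973692, Std(Y) = 4.411845
r = 0.2233

0.2233


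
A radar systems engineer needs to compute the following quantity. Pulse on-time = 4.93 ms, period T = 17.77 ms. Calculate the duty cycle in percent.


Duty cycle as a percentage:
DC = (t_on / T) * 100
   = (4.93 / 17.77) * 100
   = 0.277434 * 100
   = 27.74 %

27.74 %


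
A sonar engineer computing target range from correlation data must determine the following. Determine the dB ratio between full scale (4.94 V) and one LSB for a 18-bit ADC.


Dynamic range from full-scale to LSB:
V_min = V_max / 2^bits = 4.94 / 2^18
DR = 20 * log10(V_max / V_min)
   = 20 * log10(2^18)
   = 20 * 18 * log10(2)
   = 108.37 dB

108.37 dB


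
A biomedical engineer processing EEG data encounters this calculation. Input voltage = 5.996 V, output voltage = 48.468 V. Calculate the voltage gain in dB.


Voltage gain in dB:
G = 20 * log10(Vout / Vin)
  = 20 * log10(48.468 / 5.996)
  = 20 * log10(8.083389)
  = 20 * 0.907593
  = 18.15 dB

18.15 dB


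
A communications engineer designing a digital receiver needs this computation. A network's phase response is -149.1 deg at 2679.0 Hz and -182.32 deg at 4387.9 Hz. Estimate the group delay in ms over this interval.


Group delay from phase difference:
tau = -d(phi)/d(omega)
d(phi) = -33.22 deg = -0.579798 rad
d(omega) = 2*pi*(4387.9 - 2679.0) = 10737.3354 rad/s
tau = -(-0.579798) / 10737.3354
    = 0.054 ms

0.054 ms


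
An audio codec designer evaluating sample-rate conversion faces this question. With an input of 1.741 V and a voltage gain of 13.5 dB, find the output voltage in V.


Output voltage from dB gain:
V_out = V_in * 10^(gain_dB / 20)
      = 1.741 * 10^(13.5 / 20)
      = 1.741 * 4.731513
      = 8.2376 V

8.2376 V


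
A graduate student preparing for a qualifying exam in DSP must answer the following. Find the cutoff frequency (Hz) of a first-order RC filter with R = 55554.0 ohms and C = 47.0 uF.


Cutoff frequency of a first-order RC filter:
fc = 1 / (2 * pi * R * C)
C = 47.0 uF = 4.7e-05 F
fc = 1 / (2 * pi * 55554.0 * 4.7e-05)
   = 1 / 16.405635598088
   = 0.060955 Hz

0.060955 Hz


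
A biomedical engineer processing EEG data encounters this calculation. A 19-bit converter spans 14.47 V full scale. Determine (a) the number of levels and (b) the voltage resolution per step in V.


Step 1 — number of quantization levels:
L = 2^N = 2^19 = 524288

Step 2 — LSB step size:
delta = Vfs / L
      = 14.47 / 524288
      = 2.76e-05 V

Levels = 524288; step size = 2.76e-05 V


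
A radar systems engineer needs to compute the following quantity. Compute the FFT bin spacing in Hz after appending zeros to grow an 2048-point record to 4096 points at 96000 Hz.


Frequency resolution after zero-padding:
N_padded = 2048 * 2 = 4096
df = fs / N_padded
   = 96000 / 4096
   = 23.4375 Hz

23.4375 Hz


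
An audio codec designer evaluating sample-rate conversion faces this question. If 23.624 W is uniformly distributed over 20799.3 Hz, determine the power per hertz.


Power spectral density:
PSD = P / BW
    = 23.624 / 20799.3
    = 0.00113581 W/Hz

0.00113581 W/Hz


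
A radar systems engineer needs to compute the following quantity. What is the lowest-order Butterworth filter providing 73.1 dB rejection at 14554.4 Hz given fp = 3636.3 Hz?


Butterworth filter order formula:
n = log10(10^(A/10) - 1) / (2 * log10(f_stop/f_pass))
10^(73.1/10) - 1 = 20417378.4467
f_stop/f_pass = 14554.4 / 3636.3 = 4.0025
n = 6.0681 -> ceil = 7

7


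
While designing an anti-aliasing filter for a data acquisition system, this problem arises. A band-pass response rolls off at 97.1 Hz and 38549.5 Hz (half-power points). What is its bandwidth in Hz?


Bandwidth is the difference of -3dB frequencies:
BW = f_high - f_low
   = 38549.5 - 97.1
   = 38452.4 Hz

38452.4 Hz


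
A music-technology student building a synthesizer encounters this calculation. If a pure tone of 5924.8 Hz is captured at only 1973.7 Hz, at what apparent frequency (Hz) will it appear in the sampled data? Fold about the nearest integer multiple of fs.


Compute the nearest integer multiple of fs to the signal:
n = round(5924.8 / 1973.7) = 3
f_alias = |5924.8 - 3 * 1973.7|
        = |5924.8 - 5921.1|
        = 3.7 Hz

3.7


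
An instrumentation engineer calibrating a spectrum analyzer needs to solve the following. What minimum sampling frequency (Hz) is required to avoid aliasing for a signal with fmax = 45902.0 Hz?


The Nyquist rate is twice the maximum frequency component.
fs_min = 2 * fmax
      = 2 * 45902.0
      = 91804.0 Hz

91804.0


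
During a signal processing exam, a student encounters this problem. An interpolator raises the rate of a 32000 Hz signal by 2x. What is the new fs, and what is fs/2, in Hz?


Step 1 — output sample rate after interpolation by L:
fs_out = L * fs_in = 2 * 32000 = 64000 Hz

Step 2 — Nyquist frequency of the output stream:
f_Nyq = fs_out / 2 = 64000 / 2 = 32000.0 Hz

fs_out = 64000 Hz; f_Nyquist = 32000.0 Hz


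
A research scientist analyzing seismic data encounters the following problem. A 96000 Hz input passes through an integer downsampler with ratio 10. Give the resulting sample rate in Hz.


Decimation reduces the sample rate:
fs_out = fs_in / M
       = 96000 / 10
       = 9600.0 Hz

9600.0 Hz


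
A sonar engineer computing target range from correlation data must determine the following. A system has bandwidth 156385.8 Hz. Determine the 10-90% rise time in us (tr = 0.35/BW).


Rise time from bandwidth relationship:
tr = 0.35 / BW
   = 0.35 / 156385.8
   = 2.238054862e-06 s
   = 2.2381 us

2.2381 us


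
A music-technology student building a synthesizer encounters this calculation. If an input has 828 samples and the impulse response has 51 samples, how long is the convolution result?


Linear convolution output length:
L = N + M - 1
  = 828 + 51 - 1
  = 878 samples

878


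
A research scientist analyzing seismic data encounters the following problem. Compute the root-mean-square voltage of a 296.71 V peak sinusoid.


RMS voltage for a sinusoidal waveform:
V_rms = V_peak / sqrt(2)
      = 296.71 / 1.414214
      = 209.806 V

209.806 V


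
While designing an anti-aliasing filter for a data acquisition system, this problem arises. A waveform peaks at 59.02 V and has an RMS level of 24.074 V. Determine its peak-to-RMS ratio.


Crest factor is the ratio of peak to RMS:
CF = V_peak / V_rms
   = 59.02 / 24.074
   = 2.4516

2.4516


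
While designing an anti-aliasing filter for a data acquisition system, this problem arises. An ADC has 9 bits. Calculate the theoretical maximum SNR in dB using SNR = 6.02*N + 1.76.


Theoretical SNR for a full-scale sinusoid:
SNR = 6.02 * N + 1.76
    = 6.02 * 9 + 1.76
    = 54.18 + 1.76
    = 55.94 dB

55.94 dB


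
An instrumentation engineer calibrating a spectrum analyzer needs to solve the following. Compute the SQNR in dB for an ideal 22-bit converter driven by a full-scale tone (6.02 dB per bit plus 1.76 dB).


Theoretical SNR for a full-scale sinusoid:
SNR = 6.02 * N + 1.76
    = 6.02 * 22 + 1.76
    = 132.44 + 1.76
    = 134.2 dB

134.2 dB


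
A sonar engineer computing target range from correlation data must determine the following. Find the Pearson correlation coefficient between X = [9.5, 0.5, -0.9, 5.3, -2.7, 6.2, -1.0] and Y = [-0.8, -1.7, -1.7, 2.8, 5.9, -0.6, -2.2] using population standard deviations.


Pearson correlation coefficient (population):
r = cov(X,Y) / (std(X) * std(Y))
Mean X = 2.4143, Mean Y = 0.2429
Cov(X,Y) = -1.947755
Std(X) = 4.231321, Std(Y) = 2.773784
r = -0.166

-0.166


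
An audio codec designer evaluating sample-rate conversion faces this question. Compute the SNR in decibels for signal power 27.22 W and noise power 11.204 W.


SNR in decibels:
SNR = 10 * log10(Ps / Pn)
    = 10 * log10(27.22 / 11.204)
    = 10 * log10(2.4295)
    = 10 * 0.3855
    = 3.86 dB

3.86 dB


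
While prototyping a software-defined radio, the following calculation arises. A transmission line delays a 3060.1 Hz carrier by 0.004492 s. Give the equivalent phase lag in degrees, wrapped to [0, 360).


Phase shift from frequency and time delay:
phi = 360 * f * t_delay
    = 360 * 3060.1 * 0.004492
    = 4948.55 degrees
    mod 360 = 268.55 degrees

268.55 degrees
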